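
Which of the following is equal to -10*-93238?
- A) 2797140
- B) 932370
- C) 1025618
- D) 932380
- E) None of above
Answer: D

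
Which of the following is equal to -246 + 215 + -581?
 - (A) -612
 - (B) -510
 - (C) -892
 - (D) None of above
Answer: A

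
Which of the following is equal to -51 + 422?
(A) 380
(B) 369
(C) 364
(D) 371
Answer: D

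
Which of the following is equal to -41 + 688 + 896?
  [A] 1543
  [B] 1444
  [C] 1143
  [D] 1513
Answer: A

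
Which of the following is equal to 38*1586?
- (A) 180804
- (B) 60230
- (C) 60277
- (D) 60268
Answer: D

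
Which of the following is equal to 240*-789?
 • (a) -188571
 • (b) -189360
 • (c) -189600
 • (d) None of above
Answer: b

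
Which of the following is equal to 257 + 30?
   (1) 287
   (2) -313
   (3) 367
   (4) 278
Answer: 1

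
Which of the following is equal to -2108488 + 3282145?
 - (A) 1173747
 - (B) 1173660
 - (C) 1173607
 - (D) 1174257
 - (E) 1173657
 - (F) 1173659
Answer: E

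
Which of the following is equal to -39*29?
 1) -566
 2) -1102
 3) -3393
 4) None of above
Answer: 4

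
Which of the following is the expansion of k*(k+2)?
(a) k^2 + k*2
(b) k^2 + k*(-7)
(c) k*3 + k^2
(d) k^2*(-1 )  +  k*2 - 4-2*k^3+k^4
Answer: a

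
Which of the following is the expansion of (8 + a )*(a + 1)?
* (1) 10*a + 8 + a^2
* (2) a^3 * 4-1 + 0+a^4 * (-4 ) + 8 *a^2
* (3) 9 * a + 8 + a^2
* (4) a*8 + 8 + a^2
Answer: 3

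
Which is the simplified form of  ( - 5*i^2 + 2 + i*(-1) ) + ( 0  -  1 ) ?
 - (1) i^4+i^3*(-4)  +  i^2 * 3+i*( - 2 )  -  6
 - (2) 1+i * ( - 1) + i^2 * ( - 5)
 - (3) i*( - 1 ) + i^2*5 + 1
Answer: 2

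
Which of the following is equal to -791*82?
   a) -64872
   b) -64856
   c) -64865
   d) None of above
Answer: d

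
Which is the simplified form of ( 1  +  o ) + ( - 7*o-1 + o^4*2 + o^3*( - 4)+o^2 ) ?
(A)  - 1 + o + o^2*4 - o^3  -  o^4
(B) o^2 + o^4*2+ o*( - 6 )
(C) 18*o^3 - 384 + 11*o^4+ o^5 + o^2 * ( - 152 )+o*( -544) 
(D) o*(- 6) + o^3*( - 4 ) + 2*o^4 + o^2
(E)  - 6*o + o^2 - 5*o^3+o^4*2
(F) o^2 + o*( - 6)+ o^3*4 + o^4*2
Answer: D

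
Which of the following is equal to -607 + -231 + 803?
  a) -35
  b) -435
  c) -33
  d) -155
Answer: a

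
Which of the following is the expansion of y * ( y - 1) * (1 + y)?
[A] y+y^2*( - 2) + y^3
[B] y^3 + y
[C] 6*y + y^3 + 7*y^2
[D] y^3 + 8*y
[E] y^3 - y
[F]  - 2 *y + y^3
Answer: E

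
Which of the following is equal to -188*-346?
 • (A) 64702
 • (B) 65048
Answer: B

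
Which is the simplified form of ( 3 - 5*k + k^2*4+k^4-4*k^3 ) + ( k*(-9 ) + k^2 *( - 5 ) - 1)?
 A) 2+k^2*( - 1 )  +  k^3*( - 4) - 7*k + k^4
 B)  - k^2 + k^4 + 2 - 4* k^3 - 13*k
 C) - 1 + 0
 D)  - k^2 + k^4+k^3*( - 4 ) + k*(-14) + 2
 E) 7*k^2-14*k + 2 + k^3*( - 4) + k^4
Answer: D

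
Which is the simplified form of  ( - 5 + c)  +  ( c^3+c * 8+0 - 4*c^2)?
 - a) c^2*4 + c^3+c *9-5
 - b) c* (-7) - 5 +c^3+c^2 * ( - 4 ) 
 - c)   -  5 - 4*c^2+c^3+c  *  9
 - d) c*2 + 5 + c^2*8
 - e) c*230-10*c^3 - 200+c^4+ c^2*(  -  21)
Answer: c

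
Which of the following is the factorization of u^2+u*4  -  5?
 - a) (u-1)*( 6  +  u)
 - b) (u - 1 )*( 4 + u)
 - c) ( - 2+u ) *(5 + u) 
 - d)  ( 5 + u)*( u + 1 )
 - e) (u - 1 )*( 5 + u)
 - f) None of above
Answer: e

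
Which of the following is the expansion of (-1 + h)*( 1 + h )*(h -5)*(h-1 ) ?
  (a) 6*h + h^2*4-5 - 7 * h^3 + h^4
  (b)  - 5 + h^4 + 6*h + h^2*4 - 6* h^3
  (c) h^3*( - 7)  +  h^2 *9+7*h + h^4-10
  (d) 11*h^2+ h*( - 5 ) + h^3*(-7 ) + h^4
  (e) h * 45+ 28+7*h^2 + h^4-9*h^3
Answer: b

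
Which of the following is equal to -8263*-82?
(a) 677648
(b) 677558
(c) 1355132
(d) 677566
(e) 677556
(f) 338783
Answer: d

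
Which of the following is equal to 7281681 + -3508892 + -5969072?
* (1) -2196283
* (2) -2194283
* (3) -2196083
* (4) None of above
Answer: 1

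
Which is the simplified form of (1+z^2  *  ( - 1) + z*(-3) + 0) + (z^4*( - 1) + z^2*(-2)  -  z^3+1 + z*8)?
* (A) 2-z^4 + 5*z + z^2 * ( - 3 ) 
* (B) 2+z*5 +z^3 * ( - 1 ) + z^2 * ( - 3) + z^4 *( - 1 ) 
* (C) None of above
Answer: B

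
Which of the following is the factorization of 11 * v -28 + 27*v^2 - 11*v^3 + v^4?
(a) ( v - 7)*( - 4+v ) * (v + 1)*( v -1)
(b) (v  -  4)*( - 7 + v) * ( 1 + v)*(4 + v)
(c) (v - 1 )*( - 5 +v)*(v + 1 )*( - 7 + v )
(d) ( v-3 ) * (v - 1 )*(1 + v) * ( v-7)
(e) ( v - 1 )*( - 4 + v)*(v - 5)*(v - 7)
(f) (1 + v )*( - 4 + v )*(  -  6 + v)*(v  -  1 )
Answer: a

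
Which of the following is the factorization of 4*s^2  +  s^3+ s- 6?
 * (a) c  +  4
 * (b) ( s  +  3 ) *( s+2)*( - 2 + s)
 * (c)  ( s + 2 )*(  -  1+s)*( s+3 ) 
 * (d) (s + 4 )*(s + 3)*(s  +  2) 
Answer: c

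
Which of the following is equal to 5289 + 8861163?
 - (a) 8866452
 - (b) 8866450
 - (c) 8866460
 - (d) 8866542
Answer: a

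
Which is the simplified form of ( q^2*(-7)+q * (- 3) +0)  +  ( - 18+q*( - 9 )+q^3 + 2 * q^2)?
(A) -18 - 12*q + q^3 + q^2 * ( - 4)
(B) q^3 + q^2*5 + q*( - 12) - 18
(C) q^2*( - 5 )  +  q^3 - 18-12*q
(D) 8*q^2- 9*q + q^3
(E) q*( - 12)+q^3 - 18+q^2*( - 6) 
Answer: C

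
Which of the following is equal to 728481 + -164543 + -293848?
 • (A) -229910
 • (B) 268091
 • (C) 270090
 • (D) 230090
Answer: C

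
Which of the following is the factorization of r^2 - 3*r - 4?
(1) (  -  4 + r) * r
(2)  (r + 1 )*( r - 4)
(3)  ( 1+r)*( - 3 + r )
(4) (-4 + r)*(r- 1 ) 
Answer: 2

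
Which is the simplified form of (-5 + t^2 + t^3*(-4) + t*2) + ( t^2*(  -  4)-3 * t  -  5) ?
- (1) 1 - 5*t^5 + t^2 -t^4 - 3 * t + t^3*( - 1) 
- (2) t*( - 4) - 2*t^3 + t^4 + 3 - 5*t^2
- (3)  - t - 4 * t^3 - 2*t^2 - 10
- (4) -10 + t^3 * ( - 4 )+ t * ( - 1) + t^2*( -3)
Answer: 4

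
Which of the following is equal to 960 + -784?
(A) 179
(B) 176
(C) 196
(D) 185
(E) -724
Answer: B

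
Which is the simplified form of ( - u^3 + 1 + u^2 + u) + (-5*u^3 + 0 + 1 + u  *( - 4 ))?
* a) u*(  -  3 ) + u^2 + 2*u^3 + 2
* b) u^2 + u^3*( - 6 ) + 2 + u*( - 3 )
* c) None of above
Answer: b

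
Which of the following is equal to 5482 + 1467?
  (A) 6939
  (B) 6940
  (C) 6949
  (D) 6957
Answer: C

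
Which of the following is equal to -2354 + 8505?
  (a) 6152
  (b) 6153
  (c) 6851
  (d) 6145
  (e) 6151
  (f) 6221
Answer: e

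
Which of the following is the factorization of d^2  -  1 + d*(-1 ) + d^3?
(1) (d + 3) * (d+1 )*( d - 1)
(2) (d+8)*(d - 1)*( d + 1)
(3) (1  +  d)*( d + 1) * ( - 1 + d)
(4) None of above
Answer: 3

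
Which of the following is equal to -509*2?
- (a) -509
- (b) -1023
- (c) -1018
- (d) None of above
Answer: c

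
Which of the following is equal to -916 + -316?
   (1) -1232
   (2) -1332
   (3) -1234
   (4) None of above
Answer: 1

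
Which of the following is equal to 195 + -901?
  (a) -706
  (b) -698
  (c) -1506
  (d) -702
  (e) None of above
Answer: a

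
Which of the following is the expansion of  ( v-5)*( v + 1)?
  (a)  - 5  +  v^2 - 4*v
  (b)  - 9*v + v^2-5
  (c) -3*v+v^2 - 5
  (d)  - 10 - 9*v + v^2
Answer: a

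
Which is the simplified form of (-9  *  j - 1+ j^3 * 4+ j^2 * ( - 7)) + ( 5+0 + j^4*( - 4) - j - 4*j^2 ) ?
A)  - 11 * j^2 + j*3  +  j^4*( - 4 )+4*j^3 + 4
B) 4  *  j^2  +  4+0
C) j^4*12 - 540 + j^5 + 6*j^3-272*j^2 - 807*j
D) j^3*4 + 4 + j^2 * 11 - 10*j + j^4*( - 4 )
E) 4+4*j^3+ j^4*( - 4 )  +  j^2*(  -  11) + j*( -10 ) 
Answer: E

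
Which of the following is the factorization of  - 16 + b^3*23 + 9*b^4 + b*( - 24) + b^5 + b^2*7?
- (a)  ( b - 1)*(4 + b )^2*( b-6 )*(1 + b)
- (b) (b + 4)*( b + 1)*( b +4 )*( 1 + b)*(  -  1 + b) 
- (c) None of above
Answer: b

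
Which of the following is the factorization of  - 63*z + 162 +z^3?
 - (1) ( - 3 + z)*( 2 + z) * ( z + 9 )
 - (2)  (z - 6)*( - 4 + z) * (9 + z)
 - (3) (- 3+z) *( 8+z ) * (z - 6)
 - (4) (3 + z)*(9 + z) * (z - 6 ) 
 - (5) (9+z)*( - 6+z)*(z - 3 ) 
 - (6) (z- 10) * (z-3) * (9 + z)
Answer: 5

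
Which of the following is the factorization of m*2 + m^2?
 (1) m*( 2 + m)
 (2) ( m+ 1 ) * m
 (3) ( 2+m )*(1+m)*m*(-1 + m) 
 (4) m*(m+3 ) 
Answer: 1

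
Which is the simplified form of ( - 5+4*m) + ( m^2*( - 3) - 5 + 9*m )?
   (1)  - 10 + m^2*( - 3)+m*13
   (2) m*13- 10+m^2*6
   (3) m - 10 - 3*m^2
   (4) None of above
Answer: 1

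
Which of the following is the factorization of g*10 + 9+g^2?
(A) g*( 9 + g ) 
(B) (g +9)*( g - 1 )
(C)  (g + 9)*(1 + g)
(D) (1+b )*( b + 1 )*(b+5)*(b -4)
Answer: C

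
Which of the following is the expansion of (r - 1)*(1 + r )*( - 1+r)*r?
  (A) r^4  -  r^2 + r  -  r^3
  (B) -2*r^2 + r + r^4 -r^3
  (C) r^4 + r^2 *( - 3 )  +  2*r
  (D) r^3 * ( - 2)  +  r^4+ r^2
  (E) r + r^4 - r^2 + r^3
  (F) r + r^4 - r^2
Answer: A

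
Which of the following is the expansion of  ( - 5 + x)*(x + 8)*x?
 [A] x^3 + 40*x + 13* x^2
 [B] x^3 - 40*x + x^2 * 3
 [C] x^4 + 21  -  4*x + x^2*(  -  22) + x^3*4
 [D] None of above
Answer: B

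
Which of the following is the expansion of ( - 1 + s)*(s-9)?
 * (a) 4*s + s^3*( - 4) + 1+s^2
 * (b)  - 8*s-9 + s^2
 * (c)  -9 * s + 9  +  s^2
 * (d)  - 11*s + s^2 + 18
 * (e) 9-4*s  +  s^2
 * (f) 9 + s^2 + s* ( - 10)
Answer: f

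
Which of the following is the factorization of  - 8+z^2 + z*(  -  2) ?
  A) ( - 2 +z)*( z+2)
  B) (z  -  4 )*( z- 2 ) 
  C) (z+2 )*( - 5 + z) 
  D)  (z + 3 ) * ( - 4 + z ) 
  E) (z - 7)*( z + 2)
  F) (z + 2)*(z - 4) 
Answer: F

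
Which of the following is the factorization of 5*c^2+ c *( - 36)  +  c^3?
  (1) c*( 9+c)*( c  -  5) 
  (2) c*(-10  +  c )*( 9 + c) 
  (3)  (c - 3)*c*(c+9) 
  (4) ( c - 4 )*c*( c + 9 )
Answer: 4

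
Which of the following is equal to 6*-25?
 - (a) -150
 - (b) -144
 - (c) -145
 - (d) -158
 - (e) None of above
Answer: a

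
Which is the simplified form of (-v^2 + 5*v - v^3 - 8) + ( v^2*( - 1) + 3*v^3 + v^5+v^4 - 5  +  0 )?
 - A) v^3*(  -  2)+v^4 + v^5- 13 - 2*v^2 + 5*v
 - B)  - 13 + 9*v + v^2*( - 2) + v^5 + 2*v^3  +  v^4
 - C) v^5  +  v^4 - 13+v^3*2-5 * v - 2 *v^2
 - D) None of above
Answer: D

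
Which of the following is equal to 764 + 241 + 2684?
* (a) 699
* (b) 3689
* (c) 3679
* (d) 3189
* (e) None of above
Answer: b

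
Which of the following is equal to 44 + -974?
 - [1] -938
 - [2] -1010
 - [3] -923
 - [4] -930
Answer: 4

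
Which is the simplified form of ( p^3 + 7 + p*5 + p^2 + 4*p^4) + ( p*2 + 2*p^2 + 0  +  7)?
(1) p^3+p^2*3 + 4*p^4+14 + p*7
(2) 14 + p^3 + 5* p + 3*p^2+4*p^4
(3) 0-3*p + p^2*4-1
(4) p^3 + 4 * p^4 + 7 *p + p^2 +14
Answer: 1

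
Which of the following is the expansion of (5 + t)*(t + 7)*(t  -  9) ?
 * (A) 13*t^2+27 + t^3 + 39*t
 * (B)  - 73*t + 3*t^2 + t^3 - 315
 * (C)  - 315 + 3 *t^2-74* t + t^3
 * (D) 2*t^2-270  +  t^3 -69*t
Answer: B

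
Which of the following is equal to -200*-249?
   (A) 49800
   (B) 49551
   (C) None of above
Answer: A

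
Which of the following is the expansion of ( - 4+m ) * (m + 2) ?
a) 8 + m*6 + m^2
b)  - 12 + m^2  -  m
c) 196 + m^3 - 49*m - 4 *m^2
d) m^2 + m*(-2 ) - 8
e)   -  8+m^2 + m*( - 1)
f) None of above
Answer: d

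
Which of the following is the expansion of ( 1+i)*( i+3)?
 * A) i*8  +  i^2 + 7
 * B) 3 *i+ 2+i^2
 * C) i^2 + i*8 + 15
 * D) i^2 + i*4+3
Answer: D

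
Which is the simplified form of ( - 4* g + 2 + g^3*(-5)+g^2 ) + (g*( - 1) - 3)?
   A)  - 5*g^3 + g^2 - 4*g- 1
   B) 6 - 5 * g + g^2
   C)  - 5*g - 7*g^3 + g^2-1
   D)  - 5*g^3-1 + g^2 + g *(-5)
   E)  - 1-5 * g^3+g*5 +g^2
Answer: D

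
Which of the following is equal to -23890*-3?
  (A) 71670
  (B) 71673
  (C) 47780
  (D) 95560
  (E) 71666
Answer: A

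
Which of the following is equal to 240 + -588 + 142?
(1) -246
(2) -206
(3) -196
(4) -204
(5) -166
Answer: 2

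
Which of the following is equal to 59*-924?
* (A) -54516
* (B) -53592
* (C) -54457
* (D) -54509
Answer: A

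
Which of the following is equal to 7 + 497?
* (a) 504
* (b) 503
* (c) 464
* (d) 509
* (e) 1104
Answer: a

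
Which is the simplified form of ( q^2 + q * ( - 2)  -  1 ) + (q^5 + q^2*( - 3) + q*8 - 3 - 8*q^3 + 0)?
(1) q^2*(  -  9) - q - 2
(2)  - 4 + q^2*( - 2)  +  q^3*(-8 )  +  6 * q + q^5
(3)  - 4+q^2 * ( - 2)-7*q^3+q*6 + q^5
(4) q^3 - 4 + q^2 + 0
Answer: 2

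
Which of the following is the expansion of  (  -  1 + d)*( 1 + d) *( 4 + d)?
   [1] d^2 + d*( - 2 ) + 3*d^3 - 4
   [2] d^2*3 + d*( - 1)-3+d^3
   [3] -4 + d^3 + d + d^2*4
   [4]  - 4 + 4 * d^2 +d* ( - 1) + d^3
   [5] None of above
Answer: 4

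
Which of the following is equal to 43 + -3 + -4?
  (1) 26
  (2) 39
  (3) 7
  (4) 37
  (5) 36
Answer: 5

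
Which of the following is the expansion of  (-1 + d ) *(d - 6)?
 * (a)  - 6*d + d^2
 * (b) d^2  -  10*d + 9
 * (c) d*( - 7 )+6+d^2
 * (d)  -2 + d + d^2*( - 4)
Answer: c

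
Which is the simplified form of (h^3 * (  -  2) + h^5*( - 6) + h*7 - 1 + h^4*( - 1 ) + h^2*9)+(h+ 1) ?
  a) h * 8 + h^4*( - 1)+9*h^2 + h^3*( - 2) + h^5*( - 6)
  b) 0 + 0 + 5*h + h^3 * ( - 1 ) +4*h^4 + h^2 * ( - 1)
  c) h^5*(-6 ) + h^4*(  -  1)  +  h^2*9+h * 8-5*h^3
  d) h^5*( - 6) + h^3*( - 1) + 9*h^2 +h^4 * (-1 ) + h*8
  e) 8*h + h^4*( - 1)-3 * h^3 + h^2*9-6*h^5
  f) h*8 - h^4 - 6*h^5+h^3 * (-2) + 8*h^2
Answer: a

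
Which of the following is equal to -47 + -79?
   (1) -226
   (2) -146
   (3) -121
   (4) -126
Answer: 4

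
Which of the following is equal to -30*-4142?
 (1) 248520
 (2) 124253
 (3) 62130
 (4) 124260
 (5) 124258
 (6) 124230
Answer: 4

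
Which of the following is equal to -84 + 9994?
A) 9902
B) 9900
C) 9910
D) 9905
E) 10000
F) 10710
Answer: C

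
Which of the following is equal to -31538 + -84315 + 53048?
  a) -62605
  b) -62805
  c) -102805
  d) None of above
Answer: b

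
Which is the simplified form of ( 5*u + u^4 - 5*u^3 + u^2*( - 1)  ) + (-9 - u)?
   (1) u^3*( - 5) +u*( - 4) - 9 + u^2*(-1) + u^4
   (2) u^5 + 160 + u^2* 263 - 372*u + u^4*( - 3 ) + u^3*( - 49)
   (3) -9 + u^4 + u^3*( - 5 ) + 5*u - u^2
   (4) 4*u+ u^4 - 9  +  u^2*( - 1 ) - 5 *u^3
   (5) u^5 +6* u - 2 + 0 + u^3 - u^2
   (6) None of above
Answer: 4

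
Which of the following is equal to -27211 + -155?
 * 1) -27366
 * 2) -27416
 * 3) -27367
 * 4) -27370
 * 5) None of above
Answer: 1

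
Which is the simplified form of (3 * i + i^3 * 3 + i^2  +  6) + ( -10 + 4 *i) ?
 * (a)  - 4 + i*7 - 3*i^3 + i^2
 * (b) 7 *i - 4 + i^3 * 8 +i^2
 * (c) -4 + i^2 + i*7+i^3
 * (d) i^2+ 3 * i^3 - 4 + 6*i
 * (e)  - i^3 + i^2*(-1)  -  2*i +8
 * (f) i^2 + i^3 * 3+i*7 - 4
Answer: f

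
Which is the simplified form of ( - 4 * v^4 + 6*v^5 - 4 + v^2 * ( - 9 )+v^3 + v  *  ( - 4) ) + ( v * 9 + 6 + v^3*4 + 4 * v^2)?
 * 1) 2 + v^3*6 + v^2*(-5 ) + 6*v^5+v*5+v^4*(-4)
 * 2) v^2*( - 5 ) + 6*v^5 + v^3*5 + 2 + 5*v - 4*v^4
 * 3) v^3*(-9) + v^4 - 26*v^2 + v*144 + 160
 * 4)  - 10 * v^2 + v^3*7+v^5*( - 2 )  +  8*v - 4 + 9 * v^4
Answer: 2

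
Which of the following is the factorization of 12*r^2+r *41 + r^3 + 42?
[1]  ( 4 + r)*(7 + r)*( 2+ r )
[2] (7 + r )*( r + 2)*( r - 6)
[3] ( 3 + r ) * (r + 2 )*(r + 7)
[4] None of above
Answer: 3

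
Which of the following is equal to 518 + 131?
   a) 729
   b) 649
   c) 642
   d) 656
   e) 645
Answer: b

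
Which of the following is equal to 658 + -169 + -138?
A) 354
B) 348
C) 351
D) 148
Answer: C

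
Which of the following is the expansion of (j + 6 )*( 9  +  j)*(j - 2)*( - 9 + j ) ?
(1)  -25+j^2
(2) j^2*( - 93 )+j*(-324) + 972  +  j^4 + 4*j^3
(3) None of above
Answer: 2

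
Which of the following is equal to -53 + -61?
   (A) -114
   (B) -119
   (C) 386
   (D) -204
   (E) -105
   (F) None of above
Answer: A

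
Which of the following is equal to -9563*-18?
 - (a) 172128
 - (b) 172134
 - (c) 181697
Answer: b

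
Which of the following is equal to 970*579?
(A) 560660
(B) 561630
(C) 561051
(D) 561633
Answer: B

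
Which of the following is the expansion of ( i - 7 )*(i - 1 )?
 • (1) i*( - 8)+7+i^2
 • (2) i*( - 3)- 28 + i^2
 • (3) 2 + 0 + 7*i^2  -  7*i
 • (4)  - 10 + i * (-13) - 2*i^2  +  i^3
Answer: 1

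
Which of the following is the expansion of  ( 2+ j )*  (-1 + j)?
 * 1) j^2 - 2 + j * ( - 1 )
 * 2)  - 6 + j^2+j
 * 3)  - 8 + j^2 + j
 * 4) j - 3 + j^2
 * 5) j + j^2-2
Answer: 5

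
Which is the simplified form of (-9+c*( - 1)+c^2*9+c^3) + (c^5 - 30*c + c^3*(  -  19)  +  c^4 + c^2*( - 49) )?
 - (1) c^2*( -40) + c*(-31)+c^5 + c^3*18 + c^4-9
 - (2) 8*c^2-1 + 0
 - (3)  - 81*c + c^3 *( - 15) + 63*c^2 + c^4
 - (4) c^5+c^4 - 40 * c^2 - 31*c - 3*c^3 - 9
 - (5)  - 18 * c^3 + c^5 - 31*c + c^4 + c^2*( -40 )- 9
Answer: 5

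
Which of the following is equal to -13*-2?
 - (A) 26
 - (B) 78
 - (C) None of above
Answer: A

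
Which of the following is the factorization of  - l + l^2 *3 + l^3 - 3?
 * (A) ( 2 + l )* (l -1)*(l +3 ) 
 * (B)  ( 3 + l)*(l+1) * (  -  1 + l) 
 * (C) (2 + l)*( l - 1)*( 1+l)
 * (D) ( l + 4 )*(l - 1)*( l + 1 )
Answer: B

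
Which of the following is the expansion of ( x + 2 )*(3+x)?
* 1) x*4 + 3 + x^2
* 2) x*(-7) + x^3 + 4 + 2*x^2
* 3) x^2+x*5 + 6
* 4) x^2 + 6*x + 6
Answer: 3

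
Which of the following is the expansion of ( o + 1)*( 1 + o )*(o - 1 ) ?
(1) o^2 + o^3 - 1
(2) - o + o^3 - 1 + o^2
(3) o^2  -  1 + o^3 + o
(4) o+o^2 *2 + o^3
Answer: 2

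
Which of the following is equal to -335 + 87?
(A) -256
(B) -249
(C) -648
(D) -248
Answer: D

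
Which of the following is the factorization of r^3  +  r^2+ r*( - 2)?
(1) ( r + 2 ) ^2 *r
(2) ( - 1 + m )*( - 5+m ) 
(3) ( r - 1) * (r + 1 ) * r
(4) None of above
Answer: 4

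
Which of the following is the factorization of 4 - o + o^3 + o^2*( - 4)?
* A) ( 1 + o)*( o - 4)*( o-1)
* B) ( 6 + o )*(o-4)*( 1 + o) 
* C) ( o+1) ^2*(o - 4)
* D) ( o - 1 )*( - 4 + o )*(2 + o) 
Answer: A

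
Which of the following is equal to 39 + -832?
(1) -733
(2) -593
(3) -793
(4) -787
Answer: 3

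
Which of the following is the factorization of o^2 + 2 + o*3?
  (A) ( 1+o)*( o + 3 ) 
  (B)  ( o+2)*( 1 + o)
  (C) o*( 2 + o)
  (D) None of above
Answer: B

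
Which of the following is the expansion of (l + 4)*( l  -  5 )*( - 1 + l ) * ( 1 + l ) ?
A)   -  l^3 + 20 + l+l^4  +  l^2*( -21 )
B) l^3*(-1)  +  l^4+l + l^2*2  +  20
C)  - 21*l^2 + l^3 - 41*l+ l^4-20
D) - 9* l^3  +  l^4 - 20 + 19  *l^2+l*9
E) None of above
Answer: A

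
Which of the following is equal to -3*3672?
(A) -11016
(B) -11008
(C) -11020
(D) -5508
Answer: A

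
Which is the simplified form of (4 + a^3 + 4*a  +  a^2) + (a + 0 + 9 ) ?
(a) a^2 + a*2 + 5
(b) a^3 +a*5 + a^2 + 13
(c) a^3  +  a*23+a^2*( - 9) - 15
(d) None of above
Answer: b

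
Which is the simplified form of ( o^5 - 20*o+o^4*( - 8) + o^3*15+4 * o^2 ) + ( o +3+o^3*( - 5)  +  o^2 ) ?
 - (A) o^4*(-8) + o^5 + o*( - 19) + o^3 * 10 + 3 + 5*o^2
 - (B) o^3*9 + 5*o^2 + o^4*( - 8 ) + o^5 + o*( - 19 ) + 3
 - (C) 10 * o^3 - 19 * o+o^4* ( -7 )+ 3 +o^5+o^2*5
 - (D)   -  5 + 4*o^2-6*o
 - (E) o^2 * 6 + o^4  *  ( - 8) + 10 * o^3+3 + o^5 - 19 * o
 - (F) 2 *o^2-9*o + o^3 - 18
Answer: A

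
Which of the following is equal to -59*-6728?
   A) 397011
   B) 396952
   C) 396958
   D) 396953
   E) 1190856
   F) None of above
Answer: B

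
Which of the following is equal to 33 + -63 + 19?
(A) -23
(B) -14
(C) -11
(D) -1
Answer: C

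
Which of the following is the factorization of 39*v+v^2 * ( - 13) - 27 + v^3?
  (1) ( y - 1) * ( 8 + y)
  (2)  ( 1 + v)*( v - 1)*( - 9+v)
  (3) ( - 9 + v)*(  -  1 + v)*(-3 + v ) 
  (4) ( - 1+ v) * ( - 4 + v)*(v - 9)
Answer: 3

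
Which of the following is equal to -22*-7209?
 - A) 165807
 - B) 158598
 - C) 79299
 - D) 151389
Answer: B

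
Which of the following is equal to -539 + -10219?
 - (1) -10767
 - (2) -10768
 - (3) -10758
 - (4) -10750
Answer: 3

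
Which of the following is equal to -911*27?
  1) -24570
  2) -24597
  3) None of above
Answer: 2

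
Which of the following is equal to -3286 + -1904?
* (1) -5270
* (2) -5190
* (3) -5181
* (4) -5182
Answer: 2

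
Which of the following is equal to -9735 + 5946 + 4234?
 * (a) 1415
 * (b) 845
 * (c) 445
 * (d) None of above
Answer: c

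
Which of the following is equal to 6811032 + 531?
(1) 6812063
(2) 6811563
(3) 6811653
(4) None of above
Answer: 2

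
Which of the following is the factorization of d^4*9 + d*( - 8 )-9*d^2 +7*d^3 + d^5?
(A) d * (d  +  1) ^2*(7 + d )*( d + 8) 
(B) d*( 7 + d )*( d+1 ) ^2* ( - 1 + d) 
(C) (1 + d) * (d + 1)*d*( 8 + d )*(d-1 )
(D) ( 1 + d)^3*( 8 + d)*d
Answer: C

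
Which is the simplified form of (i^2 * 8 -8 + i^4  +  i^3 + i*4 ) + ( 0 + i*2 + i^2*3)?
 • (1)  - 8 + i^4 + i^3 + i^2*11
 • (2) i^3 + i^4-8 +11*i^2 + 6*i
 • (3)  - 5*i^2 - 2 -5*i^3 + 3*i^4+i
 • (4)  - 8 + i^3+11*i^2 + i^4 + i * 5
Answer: 2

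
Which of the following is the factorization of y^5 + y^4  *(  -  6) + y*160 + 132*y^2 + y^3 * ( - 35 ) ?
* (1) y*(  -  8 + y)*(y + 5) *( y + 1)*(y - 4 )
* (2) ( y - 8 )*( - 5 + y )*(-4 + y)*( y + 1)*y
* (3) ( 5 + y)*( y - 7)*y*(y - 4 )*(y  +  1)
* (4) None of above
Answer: 1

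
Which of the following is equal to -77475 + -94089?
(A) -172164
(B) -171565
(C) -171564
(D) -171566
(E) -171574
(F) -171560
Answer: C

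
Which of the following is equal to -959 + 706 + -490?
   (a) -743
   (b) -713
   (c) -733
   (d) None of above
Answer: a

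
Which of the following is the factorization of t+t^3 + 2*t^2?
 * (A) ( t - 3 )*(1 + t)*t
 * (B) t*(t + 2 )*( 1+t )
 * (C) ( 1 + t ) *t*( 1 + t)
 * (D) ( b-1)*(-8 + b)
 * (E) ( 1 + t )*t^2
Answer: C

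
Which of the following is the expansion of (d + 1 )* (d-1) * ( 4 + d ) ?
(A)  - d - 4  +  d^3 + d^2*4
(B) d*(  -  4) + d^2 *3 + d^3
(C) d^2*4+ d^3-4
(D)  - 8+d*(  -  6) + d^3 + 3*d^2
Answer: A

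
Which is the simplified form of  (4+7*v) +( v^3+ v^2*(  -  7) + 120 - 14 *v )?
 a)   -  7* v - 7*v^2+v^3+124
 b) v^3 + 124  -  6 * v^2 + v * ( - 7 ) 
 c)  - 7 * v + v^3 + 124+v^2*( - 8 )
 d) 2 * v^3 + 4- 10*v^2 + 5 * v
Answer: a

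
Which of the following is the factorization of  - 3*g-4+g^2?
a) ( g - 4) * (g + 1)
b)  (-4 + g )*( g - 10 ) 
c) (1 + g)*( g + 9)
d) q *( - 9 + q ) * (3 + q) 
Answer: a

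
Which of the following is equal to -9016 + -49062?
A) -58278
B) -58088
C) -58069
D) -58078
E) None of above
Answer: D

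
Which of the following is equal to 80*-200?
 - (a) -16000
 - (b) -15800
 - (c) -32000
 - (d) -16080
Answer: a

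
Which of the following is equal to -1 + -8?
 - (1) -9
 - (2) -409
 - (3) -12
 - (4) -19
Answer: 1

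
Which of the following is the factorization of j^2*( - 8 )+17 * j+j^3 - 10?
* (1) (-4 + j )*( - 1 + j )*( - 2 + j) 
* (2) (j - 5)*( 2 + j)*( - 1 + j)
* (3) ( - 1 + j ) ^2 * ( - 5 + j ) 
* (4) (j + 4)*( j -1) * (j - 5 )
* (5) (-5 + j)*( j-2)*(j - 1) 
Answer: 5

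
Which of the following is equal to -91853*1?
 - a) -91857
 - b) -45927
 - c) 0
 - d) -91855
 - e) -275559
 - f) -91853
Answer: f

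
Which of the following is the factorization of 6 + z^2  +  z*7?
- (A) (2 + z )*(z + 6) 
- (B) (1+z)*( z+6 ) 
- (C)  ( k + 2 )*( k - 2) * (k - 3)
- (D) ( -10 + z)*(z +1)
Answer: B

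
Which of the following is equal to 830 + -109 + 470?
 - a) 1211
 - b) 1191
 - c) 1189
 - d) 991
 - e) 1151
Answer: b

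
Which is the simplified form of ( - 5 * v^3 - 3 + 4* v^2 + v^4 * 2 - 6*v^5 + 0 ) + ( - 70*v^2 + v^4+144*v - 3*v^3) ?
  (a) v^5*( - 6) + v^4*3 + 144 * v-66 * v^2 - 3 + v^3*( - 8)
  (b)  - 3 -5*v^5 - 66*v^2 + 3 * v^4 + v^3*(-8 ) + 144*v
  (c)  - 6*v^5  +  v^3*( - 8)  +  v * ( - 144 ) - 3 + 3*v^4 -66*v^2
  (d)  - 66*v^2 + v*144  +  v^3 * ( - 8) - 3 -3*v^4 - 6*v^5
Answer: a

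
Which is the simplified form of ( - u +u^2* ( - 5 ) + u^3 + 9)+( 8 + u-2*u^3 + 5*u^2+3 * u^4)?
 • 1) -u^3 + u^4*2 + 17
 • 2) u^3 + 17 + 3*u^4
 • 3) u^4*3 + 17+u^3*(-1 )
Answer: 3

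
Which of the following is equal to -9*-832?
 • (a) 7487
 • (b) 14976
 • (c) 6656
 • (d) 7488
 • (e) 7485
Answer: d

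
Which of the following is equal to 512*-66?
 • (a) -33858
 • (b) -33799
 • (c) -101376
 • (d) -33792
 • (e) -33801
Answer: d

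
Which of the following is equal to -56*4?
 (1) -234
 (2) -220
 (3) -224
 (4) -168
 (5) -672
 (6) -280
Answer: 3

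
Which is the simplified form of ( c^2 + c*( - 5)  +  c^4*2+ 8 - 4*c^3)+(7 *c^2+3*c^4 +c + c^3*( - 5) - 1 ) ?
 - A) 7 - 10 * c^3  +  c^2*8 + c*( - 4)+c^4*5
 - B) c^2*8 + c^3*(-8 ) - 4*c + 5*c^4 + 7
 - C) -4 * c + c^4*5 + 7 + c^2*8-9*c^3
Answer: C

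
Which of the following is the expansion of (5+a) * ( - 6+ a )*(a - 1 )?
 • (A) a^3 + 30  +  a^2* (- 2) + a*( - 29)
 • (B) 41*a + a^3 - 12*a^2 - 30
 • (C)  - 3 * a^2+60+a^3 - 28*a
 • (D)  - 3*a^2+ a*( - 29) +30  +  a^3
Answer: A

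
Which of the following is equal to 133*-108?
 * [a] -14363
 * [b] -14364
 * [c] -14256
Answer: b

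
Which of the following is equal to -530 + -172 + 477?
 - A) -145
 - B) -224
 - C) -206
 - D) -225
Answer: D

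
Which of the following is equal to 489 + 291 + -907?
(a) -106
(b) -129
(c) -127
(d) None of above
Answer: c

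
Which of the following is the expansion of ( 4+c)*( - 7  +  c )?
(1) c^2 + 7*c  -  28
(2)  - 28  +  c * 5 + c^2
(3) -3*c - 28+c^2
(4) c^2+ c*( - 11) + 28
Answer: 3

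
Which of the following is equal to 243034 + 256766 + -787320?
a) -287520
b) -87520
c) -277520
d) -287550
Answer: a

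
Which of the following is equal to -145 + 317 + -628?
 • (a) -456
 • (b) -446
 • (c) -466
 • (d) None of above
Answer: a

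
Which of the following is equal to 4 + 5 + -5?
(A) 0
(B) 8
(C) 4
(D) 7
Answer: C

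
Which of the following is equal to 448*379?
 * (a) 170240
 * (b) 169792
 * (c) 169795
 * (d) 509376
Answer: b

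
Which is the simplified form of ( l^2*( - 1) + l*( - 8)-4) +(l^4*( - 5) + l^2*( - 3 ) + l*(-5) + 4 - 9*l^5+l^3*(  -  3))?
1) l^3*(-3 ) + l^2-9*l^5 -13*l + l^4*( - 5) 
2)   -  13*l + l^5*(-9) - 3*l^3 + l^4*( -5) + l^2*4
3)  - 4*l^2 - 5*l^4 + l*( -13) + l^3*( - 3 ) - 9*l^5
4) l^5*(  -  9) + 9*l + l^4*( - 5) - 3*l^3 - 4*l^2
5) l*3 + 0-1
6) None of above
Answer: 3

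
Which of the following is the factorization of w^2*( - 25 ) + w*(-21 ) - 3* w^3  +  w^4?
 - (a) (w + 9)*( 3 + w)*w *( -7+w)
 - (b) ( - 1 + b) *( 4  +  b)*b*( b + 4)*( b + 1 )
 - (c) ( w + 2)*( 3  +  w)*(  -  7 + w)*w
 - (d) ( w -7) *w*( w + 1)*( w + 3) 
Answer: d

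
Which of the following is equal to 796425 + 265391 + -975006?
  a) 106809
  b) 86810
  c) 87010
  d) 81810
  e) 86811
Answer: b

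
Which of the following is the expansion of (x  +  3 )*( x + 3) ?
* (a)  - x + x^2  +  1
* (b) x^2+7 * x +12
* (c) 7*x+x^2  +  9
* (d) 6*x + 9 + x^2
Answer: d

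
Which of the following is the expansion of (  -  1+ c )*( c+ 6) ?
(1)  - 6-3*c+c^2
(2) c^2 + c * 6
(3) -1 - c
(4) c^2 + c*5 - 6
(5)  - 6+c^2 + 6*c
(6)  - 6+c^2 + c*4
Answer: 4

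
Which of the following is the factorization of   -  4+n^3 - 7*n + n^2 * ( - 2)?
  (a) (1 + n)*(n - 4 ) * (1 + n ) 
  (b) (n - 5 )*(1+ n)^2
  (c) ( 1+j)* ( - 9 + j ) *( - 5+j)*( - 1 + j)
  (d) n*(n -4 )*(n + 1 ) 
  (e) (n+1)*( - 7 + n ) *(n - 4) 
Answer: a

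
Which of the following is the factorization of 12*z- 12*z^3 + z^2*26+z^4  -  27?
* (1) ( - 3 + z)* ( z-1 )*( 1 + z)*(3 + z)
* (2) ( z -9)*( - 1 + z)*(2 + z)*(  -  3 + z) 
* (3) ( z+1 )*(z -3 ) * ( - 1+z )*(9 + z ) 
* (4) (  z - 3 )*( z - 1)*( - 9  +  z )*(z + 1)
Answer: 4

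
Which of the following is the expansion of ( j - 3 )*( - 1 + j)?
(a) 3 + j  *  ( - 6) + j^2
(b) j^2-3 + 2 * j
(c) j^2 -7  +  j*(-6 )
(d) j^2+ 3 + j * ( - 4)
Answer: d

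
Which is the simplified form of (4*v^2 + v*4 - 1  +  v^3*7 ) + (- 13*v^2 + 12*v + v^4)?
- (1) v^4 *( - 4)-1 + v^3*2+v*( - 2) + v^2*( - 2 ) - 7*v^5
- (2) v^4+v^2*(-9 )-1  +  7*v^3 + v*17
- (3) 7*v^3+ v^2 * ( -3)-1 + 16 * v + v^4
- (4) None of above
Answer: 4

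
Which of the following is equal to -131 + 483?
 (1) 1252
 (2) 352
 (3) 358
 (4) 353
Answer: 2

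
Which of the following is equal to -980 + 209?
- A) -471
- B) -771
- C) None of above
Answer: B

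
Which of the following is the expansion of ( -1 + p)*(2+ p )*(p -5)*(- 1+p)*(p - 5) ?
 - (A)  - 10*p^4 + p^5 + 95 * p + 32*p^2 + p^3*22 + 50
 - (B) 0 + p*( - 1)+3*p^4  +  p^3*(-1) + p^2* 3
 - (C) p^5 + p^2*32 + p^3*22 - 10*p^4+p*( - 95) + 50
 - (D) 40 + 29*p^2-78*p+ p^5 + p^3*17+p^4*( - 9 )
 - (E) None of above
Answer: C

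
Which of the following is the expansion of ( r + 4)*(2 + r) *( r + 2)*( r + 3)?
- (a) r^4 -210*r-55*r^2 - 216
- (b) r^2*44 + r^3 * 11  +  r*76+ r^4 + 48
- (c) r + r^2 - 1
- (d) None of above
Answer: b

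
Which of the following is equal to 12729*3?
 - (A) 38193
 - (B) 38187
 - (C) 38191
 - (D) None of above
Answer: B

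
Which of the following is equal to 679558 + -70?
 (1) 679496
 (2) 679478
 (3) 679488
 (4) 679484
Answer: 3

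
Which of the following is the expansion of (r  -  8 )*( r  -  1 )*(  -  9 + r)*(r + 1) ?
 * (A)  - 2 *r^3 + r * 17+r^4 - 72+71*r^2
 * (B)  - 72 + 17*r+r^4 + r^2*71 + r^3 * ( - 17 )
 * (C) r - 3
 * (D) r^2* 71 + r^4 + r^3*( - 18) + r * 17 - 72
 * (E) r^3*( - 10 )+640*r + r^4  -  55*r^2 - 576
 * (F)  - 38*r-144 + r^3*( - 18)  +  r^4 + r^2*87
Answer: B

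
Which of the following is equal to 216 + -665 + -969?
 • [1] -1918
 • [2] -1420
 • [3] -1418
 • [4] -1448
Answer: 3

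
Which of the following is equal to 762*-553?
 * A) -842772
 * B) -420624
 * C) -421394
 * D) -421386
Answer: D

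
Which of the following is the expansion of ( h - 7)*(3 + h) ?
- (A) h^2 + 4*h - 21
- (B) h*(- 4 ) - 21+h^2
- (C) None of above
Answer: B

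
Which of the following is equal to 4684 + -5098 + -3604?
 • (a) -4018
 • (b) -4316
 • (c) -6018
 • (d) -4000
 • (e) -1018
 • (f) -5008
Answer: a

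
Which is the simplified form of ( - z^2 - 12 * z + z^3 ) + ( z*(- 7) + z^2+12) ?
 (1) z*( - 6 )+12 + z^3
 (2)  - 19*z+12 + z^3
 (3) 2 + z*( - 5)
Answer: 2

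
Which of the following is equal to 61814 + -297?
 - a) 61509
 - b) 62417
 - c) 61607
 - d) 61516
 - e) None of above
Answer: e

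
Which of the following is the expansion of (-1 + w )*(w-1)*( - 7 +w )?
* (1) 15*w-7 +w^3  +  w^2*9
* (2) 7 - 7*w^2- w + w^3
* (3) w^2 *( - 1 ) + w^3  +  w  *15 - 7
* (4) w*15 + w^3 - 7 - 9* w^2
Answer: 4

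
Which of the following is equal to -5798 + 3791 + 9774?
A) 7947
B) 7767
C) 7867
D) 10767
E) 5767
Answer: B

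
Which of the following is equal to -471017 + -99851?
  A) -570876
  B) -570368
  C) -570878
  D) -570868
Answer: D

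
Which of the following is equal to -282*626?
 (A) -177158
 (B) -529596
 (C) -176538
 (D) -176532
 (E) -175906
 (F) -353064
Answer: D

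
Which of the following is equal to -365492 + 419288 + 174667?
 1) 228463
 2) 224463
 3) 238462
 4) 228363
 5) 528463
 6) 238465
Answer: 1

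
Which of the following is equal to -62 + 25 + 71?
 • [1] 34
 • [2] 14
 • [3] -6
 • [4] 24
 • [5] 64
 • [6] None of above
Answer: 1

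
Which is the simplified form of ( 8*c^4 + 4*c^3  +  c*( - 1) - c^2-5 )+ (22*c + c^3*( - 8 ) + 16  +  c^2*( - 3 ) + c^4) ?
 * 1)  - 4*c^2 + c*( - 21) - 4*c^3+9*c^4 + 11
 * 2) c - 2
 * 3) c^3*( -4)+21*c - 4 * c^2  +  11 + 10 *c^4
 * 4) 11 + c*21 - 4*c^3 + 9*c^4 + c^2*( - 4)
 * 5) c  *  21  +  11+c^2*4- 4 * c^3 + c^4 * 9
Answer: 4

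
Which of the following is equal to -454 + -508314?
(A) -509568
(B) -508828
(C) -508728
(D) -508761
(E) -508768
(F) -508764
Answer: E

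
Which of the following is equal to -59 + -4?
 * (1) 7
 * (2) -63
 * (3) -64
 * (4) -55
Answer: 2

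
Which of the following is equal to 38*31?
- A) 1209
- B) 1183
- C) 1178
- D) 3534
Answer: C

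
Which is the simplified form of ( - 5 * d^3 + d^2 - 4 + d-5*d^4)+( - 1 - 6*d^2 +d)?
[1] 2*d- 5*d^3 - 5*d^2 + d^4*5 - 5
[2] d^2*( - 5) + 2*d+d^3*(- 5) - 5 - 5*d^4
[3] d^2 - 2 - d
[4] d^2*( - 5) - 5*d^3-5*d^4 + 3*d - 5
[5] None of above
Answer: 2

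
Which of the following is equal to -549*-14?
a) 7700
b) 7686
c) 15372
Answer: b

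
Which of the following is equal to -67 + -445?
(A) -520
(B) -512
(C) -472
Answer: B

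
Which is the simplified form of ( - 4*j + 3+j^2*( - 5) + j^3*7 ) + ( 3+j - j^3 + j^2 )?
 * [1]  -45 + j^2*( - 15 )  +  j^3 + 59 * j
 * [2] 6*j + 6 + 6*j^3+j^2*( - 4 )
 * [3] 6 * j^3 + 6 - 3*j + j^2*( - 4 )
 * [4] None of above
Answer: 3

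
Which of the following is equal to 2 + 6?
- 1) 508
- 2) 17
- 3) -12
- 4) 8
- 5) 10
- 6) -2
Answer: 4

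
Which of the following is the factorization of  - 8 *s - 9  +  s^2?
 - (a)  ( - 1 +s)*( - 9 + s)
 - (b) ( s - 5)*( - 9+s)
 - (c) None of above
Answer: c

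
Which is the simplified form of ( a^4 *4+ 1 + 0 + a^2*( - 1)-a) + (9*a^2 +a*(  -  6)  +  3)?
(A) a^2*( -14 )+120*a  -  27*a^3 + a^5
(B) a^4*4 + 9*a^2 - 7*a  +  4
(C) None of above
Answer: C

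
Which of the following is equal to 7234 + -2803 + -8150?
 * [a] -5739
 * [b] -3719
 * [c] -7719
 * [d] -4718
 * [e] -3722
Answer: b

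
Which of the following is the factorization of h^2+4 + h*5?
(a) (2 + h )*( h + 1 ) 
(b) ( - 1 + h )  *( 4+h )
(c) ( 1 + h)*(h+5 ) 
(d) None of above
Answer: d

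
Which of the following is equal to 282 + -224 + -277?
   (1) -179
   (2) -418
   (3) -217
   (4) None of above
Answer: 4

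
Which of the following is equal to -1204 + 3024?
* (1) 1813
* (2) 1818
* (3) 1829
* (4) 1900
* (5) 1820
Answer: 5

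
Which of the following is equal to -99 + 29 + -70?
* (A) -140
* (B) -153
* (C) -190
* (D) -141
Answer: A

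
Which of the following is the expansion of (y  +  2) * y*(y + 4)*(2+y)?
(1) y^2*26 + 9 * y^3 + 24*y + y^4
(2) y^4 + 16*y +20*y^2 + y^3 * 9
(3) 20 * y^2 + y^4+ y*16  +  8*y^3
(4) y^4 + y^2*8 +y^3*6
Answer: 3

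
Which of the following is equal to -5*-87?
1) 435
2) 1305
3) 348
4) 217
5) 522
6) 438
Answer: 1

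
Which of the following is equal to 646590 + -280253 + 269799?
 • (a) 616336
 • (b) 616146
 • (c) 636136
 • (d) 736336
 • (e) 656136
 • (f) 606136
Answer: c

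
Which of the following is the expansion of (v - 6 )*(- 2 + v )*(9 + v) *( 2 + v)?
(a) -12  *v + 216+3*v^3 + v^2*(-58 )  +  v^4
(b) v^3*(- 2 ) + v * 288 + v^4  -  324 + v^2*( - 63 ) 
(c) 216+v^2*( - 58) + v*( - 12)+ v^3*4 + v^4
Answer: a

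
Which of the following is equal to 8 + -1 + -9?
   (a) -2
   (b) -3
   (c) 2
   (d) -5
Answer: a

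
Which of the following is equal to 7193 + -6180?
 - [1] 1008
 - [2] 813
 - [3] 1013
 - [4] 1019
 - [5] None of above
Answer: 3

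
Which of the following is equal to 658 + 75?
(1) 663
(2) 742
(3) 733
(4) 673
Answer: 3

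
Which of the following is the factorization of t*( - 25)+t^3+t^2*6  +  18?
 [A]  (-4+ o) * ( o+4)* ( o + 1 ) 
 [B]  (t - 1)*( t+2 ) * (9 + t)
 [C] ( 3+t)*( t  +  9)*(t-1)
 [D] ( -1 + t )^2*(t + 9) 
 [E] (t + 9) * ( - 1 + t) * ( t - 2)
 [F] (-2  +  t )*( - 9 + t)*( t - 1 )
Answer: E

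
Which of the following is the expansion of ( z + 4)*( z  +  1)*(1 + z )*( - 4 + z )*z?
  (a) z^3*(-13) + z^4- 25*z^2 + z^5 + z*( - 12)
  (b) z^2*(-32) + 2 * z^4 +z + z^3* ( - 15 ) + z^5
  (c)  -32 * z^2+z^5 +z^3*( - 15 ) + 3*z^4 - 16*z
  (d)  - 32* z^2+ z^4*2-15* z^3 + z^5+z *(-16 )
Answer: d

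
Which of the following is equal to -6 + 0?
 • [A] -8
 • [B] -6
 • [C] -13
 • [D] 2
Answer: B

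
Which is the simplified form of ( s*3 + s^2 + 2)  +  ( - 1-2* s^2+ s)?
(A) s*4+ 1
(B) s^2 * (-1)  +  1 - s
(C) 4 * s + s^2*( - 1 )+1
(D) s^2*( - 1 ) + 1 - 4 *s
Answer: C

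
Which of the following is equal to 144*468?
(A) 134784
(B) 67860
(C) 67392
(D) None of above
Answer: C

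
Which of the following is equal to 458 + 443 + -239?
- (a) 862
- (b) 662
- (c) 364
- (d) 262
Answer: b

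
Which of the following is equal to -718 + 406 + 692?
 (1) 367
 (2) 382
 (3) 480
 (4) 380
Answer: 4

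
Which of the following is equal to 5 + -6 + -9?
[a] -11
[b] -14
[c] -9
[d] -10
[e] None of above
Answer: d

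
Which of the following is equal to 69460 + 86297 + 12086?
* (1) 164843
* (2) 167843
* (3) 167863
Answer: 2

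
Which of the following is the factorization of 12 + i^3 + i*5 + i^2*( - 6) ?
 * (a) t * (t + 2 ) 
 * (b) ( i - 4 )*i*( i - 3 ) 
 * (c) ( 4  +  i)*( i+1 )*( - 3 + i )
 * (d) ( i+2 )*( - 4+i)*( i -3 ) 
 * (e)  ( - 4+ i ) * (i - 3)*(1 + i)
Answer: e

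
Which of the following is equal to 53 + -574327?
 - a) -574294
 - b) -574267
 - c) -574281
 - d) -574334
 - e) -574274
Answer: e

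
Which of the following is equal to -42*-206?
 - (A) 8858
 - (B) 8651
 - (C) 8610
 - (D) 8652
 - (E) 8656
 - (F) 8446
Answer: D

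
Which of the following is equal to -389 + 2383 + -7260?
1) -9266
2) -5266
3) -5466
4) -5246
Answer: 2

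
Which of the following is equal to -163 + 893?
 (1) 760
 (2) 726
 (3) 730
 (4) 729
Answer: 3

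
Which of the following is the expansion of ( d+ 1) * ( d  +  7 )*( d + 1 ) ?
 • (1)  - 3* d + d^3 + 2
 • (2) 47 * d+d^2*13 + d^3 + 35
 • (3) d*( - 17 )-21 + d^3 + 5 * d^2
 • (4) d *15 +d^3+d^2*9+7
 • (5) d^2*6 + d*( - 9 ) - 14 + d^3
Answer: 4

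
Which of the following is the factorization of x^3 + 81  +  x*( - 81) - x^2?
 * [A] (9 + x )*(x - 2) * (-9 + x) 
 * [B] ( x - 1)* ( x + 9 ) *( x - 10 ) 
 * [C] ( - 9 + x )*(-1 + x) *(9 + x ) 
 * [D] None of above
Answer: C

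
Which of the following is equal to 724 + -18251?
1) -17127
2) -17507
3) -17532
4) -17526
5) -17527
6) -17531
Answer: 5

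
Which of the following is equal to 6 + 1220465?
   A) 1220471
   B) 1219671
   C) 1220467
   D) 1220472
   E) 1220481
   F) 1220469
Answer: A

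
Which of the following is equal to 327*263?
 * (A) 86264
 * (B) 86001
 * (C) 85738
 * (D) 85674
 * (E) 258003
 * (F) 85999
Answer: B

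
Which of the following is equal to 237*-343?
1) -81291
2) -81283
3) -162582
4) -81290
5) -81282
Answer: 1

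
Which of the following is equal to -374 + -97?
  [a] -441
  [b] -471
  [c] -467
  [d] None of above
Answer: b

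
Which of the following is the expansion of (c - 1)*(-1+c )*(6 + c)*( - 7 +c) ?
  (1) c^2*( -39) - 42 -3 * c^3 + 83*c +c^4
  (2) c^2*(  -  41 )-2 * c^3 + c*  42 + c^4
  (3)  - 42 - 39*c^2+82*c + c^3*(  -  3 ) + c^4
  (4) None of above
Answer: 1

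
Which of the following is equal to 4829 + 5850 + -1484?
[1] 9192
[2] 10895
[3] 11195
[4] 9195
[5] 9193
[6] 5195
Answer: 4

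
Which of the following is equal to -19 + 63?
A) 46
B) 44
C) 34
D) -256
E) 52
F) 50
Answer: B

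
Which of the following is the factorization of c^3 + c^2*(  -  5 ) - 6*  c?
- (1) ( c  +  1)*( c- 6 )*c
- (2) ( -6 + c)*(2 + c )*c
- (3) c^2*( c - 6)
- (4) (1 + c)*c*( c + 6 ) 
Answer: 1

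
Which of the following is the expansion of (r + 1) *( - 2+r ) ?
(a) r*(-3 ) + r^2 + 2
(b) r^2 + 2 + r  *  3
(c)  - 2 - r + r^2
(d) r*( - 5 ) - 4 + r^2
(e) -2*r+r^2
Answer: c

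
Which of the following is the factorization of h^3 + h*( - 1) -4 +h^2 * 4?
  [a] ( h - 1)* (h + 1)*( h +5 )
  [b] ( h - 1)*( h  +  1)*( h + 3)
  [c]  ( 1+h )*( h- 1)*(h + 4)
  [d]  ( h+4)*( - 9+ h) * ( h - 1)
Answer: c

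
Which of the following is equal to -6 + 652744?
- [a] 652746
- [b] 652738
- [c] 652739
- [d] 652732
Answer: b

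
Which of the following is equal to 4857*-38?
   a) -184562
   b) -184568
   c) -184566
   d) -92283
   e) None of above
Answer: c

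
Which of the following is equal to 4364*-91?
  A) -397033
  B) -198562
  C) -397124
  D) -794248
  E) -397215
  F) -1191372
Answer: C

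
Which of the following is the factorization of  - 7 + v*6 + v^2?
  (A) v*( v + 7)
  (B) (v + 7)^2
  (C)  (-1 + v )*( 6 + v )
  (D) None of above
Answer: D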